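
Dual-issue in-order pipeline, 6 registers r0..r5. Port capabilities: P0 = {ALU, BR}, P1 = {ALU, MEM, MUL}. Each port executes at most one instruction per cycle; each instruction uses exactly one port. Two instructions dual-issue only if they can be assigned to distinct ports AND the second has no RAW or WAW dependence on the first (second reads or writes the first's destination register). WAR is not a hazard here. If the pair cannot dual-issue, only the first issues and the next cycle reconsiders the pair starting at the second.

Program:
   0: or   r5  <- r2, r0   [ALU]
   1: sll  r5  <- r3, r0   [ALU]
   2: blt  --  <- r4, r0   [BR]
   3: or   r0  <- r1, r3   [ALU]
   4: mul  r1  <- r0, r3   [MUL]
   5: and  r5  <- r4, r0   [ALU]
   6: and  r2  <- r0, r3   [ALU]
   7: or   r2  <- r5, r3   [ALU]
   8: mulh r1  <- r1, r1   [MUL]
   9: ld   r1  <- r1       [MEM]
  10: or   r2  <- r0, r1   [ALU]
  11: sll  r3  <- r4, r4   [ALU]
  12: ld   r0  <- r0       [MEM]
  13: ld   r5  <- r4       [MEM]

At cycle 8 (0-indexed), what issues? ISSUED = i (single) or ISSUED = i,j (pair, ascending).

[0] i0  or  -- WAW r5
[1] i1+i2  sll/blt  -- dual
[2] i3  or  -- RAW r0
[3] i4+i5  mul/and  -- dual
[4] i6  and  -- WAW r2
[5] i7+i8  or/mulh  -- dual
[6] i9  ld  -- RAW r1
[7] i10+i11  or/sll  -- dual
[8] i12  ld  -- no-port MEM/MEM
[9] i13  ld  -- tail

ISSUED = 12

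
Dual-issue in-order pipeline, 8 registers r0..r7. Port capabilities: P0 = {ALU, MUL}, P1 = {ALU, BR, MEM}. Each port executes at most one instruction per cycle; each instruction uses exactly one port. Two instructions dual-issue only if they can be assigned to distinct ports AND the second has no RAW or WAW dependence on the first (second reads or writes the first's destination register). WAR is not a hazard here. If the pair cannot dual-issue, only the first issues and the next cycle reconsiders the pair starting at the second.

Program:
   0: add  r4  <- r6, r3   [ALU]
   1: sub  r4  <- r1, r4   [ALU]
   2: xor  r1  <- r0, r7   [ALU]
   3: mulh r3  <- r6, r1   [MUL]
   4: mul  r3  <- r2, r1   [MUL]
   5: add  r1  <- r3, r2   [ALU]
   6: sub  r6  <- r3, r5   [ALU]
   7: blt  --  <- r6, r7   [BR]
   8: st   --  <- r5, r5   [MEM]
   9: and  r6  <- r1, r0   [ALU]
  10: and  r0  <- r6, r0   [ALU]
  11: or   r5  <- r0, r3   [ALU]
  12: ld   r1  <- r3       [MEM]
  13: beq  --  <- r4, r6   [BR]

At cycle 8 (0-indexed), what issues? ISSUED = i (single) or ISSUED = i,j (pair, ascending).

0. add @i0  | RAW+WAW r4
1. sub+xor @i1&i2  | 2-wide
2. mulh @i3  | no-port MUL/MUL
3. mul @i4  | RAW r3
4. add+sub @i5&i6  | 2-wide
5. blt @i7  | no-port BR/MEM
6. st+and @i8&i9  | 2-wide
7. and @i10  | RAW r0
8. or+ld @i11&i12  | 2-wide
9. beq @i13  | tail

ISSUED = 11,12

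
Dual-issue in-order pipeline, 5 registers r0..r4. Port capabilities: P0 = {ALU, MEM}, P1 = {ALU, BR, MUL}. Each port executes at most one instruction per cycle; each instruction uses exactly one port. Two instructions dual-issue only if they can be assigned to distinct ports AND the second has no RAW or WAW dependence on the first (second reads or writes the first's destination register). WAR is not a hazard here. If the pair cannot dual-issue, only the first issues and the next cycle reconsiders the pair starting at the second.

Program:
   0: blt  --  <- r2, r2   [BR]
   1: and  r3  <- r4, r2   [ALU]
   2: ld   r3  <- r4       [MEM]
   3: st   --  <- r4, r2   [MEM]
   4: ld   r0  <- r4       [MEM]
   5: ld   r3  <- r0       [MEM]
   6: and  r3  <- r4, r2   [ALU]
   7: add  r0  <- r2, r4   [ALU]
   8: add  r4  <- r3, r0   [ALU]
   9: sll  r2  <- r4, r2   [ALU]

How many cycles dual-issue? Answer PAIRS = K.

  cy0 -> i0,i1 (blt.BR+and.ALU) dual
  cy1 -> i2 (ld.MEM) no-port MEM/MEM
  cy2 -> i3 (st.MEM) no-port MEM/MEM
  cy3 -> i4 (ld.MEM) no-port MEM/MEM
  cy4 -> i5 (ld.MEM) WAW r3
  cy5 -> i6,i7 (and.ALU+add.ALU) dual
  cy6 -> i8 (add.ALU) RAW r4
  cy7 -> i9 (sll.ALU) tail

PAIRS = 2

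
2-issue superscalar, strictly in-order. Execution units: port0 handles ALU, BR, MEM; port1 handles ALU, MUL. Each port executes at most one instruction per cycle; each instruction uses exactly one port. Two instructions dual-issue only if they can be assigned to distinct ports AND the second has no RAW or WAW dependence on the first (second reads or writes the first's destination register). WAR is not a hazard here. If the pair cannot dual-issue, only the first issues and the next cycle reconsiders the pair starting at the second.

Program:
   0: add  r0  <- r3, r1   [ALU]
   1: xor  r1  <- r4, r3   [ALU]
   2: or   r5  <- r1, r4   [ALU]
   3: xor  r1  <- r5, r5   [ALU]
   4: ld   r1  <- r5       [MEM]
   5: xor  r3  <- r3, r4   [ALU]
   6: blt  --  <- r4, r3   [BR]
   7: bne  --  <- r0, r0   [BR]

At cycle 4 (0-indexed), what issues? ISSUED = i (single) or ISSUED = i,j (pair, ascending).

ISSUED = 6

  cy0 -> i0+i1 (add;xor) 2-wide
  cy1 -> i2 (or) RAW r5
  cy2 -> i3 (xor) WAW r1
  cy3 -> i4+i5 (ld;xor) 2-wide
  cy4 -> i6 (blt) no-port BR/BR
  cy5 -> i7 (bne) tail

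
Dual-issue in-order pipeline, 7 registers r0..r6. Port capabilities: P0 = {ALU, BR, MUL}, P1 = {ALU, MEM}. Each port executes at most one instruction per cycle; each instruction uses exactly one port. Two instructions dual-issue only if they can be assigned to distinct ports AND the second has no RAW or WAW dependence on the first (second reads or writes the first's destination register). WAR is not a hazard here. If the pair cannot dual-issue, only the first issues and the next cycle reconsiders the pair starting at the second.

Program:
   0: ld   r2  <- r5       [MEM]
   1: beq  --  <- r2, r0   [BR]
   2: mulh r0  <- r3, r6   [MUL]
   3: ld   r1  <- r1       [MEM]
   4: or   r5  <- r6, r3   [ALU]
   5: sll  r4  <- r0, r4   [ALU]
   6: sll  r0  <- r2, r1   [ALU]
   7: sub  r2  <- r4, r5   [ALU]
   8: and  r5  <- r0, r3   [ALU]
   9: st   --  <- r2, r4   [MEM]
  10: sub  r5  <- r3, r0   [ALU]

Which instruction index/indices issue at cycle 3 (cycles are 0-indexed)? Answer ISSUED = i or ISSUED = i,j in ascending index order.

ISSUED = 4,5

[0] i0  ld.MEM  -- RAW r2
[1] i1  beq.BR  -- no-port BR/MUL
[2] i2,i3  mulh.MUL ld.MEM  -- 2-wide
[3] i4,i5  or.ALU sll.ALU  -- 2-wide
[4] i6,i7  sll.ALU sub.ALU  -- 2-wide
[5] i8,i9  and.ALU st.MEM  -- 2-wide
[6] i10  sub.ALU  -- tail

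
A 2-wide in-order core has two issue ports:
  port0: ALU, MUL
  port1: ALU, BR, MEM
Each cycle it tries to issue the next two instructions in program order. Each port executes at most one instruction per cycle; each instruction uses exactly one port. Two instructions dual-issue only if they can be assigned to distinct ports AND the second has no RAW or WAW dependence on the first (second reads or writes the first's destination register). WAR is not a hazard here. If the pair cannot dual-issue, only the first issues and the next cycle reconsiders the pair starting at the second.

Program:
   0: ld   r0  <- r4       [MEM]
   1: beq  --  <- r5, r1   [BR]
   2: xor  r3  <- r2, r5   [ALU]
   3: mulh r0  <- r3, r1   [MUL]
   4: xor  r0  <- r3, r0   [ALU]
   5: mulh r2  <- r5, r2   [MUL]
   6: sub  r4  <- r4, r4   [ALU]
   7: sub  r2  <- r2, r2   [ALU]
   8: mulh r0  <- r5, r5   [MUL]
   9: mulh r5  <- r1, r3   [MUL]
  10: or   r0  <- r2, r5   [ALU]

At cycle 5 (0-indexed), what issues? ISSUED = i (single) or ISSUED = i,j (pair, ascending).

#0 head=0: ld i0 no-port MEM/BR
#1 head=1: beq/xor i1+i2 dual
#2 head=3: mulh i3 RAW+WAW r0
#3 head=4: xor/mulh i4+i5 dual
#4 head=6: sub/sub i6+i7 dual
#5 head=8: mulh i8 no-port MUL/MUL
#6 head=9: mulh i9 RAW r5
#7 head=10: or i10 tail

ISSUED = 8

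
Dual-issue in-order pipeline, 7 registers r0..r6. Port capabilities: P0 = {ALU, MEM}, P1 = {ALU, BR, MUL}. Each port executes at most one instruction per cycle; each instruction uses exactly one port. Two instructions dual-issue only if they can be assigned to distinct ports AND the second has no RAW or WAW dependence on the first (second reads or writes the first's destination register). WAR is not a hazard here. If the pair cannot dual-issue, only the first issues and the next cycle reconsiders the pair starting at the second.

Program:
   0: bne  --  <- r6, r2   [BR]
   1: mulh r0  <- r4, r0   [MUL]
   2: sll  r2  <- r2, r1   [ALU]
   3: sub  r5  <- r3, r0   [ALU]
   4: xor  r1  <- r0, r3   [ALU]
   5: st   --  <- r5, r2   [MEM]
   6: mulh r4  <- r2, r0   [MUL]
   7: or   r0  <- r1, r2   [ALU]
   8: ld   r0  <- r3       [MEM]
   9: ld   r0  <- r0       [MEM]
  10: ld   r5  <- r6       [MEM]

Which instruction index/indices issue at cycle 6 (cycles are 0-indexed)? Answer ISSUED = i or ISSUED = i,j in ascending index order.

c0: i0 bne.BR  no-port BR/MUL
c1: i1+i2 mulh.MUL+sll.ALU  dual
c2: i3+i4 sub.ALU+xor.ALU  dual
c3: i5+i6 st.MEM+mulh.MUL  dual
c4: i7 or.ALU  WAW r0
c5: i8 ld.MEM  no-port MEM/MEM
c6: i9 ld.MEM  no-port MEM/MEM
c7: i10 ld.MEM  tail

ISSUED = 9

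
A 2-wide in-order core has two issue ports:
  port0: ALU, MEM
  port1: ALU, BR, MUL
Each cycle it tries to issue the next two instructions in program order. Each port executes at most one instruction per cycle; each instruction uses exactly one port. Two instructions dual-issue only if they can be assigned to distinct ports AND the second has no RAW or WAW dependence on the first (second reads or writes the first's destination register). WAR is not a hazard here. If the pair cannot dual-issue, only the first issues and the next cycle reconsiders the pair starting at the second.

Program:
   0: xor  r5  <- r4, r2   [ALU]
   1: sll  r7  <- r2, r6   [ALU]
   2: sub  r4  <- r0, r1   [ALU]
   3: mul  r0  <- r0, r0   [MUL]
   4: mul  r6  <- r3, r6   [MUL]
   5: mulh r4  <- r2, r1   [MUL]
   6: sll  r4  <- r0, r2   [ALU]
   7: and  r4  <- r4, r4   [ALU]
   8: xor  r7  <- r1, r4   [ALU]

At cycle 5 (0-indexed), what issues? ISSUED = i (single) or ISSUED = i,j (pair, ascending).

t=0 i0&i1:xor.ALU+sll.ALU ; pair
t=1 i2&i3:sub.ALU+mul.MUL ; pair
t=2 i4:mul.MUL ; no-port MUL/MUL
t=3 i5:mulh.MUL ; WAW r4
t=4 i6:sll.ALU ; RAW+WAW r4
t=5 i7:and.ALU ; RAW r4
t=6 i8:xor.ALU ; tail

ISSUED = 7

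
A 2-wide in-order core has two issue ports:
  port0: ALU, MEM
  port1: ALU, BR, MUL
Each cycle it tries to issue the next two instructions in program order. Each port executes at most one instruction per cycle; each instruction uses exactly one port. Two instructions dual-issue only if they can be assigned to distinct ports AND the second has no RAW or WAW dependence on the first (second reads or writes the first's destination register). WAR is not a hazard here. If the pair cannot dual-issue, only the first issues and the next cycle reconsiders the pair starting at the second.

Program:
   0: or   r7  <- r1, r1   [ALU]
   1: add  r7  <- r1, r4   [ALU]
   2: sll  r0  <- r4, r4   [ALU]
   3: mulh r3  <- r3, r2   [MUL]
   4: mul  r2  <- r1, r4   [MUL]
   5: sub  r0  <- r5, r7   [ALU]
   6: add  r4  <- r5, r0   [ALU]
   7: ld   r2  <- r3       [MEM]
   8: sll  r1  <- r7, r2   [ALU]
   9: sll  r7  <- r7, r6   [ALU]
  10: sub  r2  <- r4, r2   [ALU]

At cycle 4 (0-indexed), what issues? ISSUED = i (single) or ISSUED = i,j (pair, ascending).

[0] i0  or.ALU  -- WAW r7
[1] i1/i2  add.ALU+sll.ALU  -- dual
[2] i3  mulh.MUL  -- no-port MUL/MUL
[3] i4/i5  mul.MUL+sub.ALU  -- dual
[4] i6/i7  add.ALU+ld.MEM  -- dual
[5] i8/i9  sll.ALU+sll.ALU  -- dual
[6] i10  sub.ALU  -- tail

ISSUED = 6,7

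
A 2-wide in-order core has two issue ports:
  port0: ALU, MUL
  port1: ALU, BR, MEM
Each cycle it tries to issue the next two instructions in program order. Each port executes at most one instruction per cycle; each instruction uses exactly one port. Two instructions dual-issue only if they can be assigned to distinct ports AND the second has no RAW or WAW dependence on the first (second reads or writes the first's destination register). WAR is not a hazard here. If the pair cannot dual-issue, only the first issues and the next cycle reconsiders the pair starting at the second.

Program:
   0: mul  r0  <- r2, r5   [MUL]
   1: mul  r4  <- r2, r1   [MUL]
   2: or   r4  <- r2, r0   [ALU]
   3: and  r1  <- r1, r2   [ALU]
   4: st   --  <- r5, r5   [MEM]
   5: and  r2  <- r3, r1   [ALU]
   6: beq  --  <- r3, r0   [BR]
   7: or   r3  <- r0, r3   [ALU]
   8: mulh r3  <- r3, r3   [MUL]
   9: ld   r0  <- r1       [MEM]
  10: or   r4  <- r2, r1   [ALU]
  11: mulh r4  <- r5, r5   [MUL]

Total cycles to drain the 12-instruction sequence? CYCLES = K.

CYCLES = 8

0. mul @i0  | no-port MUL/MUL
1. mul @i1  | WAW r4
2. or and @i2&i3  | dual
3. st and @i4&i5  | dual
4. beq or @i6&i7  | dual
5. mulh ld @i8&i9  | dual
6. or @i10  | WAW r4
7. mulh @i11  | tail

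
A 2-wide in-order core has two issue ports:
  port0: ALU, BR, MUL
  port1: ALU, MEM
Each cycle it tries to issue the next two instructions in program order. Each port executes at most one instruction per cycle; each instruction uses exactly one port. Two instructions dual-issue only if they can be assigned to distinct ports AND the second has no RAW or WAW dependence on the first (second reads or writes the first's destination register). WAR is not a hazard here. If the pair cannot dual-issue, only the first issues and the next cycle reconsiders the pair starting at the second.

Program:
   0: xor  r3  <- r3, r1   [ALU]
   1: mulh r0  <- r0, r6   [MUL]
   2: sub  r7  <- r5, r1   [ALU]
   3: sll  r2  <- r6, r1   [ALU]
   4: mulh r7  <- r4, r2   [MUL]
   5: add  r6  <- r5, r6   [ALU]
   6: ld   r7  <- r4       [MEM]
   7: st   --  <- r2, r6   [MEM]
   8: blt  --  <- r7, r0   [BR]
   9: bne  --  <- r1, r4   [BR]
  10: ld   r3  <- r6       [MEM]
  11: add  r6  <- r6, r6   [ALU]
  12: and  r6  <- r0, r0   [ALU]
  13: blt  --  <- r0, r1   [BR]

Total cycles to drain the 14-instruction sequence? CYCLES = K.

CYCLES = 8

c0: i0+i1 xor.ALU mulh.MUL  pair
c1: i2+i3 sub.ALU sll.ALU  pair
c2: i4+i5 mulh.MUL add.ALU  pair
c3: i6 ld.MEM  no-port MEM/MEM
c4: i7+i8 st.MEM blt.BR  pair
c5: i9+i10 bne.BR ld.MEM  pair
c6: i11 add.ALU  WAW r6
c7: i12+i13 and.ALU blt.BR  pair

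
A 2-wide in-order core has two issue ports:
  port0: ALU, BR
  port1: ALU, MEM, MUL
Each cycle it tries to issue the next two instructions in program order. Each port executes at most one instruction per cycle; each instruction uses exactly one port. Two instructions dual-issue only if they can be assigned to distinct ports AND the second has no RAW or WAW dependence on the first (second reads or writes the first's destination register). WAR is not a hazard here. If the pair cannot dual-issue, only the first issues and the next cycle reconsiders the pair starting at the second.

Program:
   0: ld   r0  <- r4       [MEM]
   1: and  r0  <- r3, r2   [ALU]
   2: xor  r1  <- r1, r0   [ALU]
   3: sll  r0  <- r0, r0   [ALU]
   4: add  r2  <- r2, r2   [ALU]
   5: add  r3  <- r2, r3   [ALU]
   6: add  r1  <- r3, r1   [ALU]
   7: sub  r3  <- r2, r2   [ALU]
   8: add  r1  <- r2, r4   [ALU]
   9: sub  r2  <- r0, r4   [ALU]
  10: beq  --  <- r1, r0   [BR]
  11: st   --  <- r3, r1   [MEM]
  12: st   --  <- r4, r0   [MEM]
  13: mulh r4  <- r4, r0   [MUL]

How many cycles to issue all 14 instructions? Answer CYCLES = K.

CYCLES = 10

t=0 i0:ld.MEM ; WAW r0
t=1 i1:and.ALU ; RAW r0
t=2 i2+i3:xor.ALU/sll.ALU ; dual
t=3 i4:add.ALU ; RAW r2
t=4 i5:add.ALU ; RAW r3
t=5 i6+i7:add.ALU/sub.ALU ; dual
t=6 i8+i9:add.ALU/sub.ALU ; dual
t=7 i10+i11:beq.BR/st.MEM ; dual
t=8 i12:st.MEM ; no-port MEM/MUL
t=9 i13:mulh.MUL ; tail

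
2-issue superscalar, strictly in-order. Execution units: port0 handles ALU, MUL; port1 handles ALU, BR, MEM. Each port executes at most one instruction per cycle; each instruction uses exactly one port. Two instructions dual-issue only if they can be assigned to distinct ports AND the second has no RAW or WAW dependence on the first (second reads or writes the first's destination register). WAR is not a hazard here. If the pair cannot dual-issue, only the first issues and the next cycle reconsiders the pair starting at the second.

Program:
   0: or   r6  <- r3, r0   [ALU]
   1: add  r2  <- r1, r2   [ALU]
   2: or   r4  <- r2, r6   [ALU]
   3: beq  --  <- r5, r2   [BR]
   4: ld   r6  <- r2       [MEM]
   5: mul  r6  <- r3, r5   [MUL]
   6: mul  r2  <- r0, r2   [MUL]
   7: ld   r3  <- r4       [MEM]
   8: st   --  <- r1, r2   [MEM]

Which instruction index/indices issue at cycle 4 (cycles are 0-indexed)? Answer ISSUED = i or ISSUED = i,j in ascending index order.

c0: i0+i1 or add  dual
c1: i2+i3 or beq  dual
c2: i4 ld  WAW r6
c3: i5 mul  no-port MUL/MUL
c4: i6+i7 mul ld  dual
c5: i8 st  tail

ISSUED = 6,7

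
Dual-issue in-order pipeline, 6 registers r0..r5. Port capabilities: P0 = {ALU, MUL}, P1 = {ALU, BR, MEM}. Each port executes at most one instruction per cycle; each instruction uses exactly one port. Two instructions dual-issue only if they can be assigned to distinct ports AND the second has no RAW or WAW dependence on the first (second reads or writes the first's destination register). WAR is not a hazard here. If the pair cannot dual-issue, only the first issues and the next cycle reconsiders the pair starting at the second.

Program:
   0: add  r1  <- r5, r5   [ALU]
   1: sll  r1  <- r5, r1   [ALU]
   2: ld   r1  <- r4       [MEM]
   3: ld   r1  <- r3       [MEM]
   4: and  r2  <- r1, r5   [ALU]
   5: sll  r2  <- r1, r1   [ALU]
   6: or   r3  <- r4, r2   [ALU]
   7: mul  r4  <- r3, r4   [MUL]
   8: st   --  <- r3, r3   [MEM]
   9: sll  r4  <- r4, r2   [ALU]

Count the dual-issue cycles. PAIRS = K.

PAIRS = 1

[0] i0  add  -- RAW+WAW r1
[1] i1  sll  -- WAW r1
[2] i2  ld  -- no-port MEM/MEM
[3] i3  ld  -- RAW r1
[4] i4  and  -- WAW r2
[5] i5  sll  -- RAW r2
[6] i6  or  -- RAW r3
[7] i7+i8  mul+st  -- pair
[8] i9  sll  -- tail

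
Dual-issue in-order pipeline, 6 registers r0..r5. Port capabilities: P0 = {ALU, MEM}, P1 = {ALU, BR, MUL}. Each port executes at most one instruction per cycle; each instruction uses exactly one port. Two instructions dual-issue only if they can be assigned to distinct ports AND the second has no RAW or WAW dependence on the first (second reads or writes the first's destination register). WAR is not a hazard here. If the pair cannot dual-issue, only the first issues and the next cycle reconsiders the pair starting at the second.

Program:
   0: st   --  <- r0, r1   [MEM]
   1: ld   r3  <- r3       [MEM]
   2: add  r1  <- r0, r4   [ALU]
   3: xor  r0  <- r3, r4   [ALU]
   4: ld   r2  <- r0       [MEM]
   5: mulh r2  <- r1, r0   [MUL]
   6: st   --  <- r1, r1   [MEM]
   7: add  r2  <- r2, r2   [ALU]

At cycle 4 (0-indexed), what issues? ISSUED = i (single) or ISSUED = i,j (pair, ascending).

[0] i0  st.MEM  -- no-port MEM/MEM
[1] i1+i2  ld.MEM add.ALU  -- dual
[2] i3  xor.ALU  -- RAW r0
[3] i4  ld.MEM  -- WAW r2
[4] i5+i6  mulh.MUL st.MEM  -- dual
[5] i7  add.ALU  -- tail

ISSUED = 5,6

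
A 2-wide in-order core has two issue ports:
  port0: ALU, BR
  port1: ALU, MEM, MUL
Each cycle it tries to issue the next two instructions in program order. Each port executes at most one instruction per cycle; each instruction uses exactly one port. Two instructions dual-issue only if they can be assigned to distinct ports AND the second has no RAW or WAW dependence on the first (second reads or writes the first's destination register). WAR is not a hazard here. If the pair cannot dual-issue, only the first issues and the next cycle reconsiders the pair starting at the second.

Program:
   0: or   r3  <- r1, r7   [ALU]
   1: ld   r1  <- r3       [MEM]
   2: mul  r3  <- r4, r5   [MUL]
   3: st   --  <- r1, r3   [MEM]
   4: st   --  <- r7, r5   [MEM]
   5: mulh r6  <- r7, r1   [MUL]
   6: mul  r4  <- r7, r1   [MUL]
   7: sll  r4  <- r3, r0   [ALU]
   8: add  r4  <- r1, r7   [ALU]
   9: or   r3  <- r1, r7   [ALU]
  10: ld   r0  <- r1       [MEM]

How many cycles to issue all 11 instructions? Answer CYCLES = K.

CYCLES = 10

c0: i0 or.ALU  RAW r3
c1: i1 ld.MEM  no-port MEM/MUL
c2: i2 mul.MUL  no-port MUL/MEM
c3: i3 st.MEM  no-port MEM/MEM
c4: i4 st.MEM  no-port MEM/MUL
c5: i5 mulh.MUL  no-port MUL/MUL
c6: i6 mul.MUL  WAW r4
c7: i7 sll.ALU  WAW r4
c8: i8,i9 add.ALU or.ALU  dual
c9: i10 ld.MEM  tail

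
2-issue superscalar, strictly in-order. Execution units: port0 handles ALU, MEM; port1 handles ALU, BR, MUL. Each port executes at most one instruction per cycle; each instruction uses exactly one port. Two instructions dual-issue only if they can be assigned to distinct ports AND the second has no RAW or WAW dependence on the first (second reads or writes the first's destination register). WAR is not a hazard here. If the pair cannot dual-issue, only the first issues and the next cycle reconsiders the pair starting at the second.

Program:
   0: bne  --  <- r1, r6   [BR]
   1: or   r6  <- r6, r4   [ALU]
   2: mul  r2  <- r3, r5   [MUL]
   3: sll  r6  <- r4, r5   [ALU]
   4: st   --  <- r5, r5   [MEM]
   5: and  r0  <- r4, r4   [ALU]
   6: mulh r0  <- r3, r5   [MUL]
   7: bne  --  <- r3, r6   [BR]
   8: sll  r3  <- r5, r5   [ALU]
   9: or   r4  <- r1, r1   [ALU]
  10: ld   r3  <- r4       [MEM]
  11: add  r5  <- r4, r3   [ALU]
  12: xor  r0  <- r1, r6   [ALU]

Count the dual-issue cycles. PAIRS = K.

0. bne.BR/or.ALU @i0/i1  | pair
1. mul.MUL/sll.ALU @i2/i3  | pair
2. st.MEM/and.ALU @i4/i5  | pair
3. mulh.MUL @i6  | no-port MUL/BR
4. bne.BR/sll.ALU @i7/i8  | pair
5. or.ALU @i9  | RAW r4
6. ld.MEM @i10  | RAW r3
7. add.ALU/xor.ALU @i11/i12  | pair

PAIRS = 5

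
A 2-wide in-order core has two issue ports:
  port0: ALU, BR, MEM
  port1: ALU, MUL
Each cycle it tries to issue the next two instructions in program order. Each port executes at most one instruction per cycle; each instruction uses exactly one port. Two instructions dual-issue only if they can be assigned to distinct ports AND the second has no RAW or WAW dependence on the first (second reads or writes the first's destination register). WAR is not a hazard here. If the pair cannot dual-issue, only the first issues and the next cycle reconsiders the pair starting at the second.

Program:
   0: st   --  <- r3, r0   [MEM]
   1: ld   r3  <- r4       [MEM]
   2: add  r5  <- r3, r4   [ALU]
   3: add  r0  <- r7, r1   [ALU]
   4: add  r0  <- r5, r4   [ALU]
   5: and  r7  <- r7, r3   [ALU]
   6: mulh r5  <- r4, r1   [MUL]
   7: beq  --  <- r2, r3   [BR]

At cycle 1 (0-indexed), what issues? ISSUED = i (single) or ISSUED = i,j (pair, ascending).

ISSUED = 1

t=0 i0:st ; no-port MEM/MEM
t=1 i1:ld ; RAW r3
t=2 i2/i3:add;add ; pair
t=3 i4/i5:add;and ; pair
t=4 i6/i7:mulh;beq ; pair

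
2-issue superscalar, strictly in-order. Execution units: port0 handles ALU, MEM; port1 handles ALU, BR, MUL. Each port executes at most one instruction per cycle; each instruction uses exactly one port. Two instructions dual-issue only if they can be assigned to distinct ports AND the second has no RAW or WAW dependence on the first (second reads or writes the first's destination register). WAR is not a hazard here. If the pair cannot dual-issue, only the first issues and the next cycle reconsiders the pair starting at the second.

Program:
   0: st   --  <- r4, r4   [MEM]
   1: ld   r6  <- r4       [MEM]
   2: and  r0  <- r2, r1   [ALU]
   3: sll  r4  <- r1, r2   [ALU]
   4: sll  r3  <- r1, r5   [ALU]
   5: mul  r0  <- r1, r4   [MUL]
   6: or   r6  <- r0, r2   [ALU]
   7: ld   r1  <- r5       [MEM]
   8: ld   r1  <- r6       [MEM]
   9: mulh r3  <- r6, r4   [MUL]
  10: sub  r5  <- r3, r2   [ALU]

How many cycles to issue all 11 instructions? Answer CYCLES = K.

CYCLES = 7

[0] i0  st.MEM  -- no-port MEM/MEM
[1] i1,i2  ld.MEM and.ALU  -- dual
[2] i3,i4  sll.ALU sll.ALU  -- dual
[3] i5  mul.MUL  -- RAW r0
[4] i6,i7  or.ALU ld.MEM  -- dual
[5] i8,i9  ld.MEM mulh.MUL  -- dual
[6] i10  sub.ALU  -- tail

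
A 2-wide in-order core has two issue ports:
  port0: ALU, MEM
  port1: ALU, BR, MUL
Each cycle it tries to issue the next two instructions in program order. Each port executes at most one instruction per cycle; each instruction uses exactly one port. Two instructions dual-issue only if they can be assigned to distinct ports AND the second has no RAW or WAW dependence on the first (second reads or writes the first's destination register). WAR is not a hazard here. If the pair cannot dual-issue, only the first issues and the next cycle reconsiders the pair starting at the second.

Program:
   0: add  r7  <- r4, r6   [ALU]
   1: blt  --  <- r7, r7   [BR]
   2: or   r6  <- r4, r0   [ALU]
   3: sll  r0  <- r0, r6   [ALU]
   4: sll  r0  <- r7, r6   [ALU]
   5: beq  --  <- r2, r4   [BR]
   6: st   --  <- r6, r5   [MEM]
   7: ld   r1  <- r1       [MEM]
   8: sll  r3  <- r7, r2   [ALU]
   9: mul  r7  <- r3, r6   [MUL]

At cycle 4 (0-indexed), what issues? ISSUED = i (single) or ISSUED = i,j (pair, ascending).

ISSUED = 6

  cy0 -> i0 (add.ALU) RAW r7
  cy1 -> i1/i2 (blt.BR+or.ALU) pair
  cy2 -> i3 (sll.ALU) WAW r0
  cy3 -> i4/i5 (sll.ALU+beq.BR) pair
  cy4 -> i6 (st.MEM) no-port MEM/MEM
  cy5 -> i7/i8 (ld.MEM+sll.ALU) pair
  cy6 -> i9 (mul.MUL) tail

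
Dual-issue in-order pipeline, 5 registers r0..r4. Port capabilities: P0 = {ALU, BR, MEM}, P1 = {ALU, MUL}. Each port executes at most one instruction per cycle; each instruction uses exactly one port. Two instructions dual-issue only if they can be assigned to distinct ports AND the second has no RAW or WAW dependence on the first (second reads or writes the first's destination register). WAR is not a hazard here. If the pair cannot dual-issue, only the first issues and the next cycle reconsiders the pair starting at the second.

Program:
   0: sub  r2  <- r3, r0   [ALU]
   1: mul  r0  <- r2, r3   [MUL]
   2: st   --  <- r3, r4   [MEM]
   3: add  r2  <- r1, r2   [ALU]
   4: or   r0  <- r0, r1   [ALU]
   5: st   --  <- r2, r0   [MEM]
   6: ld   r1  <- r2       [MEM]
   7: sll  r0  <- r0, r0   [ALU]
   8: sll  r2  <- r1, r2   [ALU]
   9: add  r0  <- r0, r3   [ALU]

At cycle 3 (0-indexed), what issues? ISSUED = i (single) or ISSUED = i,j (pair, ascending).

ISSUED = 5

[0] i0  sub  -- RAW r2
[1] i1+i2  mul+st  -- pair
[2] i3+i4  add+or  -- pair
[3] i5  st  -- no-port MEM/MEM
[4] i6+i7  ld+sll  -- pair
[5] i8+i9  sll+add  -- pair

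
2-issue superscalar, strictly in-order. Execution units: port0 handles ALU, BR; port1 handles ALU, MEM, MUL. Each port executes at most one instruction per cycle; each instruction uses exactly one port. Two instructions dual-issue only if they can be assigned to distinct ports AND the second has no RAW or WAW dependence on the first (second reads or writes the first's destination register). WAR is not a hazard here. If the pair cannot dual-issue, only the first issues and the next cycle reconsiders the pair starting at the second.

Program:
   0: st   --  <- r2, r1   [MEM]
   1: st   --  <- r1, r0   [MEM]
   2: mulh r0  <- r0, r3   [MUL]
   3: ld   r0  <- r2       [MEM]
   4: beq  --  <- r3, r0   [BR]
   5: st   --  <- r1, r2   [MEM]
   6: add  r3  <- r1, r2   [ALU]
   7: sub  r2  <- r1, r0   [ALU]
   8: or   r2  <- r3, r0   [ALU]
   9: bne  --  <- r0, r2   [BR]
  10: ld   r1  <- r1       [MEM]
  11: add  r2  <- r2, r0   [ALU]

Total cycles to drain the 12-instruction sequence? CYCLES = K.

c0: i0 st  no-port MEM/MEM
c1: i1 st  no-port MEM/MUL
c2: i2 mulh  no-port MUL/MEM
c3: i3 ld  RAW r0
c4: i4,i5 beq/st  dual
c5: i6,i7 add/sub  dual
c6: i8 or  RAW r2
c7: i9,i10 bne/ld  dual
c8: i11 add  tail

CYCLES = 9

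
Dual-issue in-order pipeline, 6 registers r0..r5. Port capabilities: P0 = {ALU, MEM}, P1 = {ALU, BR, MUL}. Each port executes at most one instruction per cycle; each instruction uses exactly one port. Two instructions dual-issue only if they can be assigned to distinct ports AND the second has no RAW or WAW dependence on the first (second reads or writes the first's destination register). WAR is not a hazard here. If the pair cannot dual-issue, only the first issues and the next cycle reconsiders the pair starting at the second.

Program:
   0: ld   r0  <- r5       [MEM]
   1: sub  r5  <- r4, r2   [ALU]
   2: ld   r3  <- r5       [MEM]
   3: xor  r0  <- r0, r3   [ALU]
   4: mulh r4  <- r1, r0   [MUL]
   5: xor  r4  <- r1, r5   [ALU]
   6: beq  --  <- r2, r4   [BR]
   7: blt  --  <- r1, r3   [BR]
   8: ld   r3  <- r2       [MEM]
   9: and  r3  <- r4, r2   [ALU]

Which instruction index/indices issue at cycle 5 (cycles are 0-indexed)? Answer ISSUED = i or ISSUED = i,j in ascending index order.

ISSUED = 6

[0] i0,i1  ld.MEM;sub.ALU  -- 2-wide
[1] i2  ld.MEM  -- RAW r3
[2] i3  xor.ALU  -- RAW r0
[3] i4  mulh.MUL  -- WAW r4
[4] i5  xor.ALU  -- RAW r4
[5] i6  beq.BR  -- no-port BR/BR
[6] i7,i8  blt.BR;ld.MEM  -- 2-wide
[7] i9  and.ALU  -- tail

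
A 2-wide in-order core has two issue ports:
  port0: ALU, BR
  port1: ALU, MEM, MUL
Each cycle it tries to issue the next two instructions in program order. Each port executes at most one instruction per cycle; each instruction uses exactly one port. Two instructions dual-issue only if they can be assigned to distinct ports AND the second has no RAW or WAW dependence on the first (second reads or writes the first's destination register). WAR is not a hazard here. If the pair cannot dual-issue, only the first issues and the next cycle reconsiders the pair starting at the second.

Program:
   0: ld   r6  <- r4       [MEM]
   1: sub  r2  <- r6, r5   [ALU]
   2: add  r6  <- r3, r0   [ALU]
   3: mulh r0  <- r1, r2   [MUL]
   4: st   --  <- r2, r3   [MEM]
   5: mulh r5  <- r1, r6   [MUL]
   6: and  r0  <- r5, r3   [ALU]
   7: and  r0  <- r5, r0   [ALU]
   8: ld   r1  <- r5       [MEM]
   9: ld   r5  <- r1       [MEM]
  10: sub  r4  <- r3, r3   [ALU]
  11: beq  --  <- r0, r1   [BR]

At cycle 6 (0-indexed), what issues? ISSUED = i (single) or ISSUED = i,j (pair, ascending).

ISSUED = 7,8

0. ld.MEM @i0  | RAW r6
1. sub.ALU/add.ALU @i1&i2  | 2-wide
2. mulh.MUL @i3  | no-port MUL/MEM
3. st.MEM @i4  | no-port MEM/MUL
4. mulh.MUL @i5  | RAW r5
5. and.ALU @i6  | RAW+WAW r0
6. and.ALU/ld.MEM @i7&i8  | 2-wide
7. ld.MEM/sub.ALU @i9&i10  | 2-wide
8. beq.BR @i11  | tail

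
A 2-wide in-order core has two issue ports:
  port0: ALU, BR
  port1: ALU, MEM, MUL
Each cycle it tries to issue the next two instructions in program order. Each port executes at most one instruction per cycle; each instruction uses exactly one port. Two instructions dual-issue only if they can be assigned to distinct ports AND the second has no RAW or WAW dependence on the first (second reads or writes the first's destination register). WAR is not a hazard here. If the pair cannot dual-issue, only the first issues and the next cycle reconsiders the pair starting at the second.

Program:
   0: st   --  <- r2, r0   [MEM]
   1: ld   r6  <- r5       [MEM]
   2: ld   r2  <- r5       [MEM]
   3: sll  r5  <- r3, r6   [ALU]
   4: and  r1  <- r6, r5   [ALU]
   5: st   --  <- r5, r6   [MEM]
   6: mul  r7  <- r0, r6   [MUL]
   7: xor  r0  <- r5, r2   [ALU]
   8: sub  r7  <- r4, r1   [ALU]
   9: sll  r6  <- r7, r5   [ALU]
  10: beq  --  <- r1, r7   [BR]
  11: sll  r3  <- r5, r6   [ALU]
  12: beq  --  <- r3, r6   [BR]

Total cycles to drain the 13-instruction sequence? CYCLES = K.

  cy0 -> i0 (st.MEM) no-port MEM/MEM
  cy1 -> i1 (ld.MEM) no-port MEM/MEM
  cy2 -> i2/i3 (ld.MEM/sll.ALU) dual
  cy3 -> i4/i5 (and.ALU/st.MEM) dual
  cy4 -> i6/i7 (mul.MUL/xor.ALU) dual
  cy5 -> i8 (sub.ALU) RAW r7
  cy6 -> i9/i10 (sll.ALU/beq.BR) dual
  cy7 -> i11 (sll.ALU) RAW r3
  cy8 -> i12 (beq.BR) tail

CYCLES = 9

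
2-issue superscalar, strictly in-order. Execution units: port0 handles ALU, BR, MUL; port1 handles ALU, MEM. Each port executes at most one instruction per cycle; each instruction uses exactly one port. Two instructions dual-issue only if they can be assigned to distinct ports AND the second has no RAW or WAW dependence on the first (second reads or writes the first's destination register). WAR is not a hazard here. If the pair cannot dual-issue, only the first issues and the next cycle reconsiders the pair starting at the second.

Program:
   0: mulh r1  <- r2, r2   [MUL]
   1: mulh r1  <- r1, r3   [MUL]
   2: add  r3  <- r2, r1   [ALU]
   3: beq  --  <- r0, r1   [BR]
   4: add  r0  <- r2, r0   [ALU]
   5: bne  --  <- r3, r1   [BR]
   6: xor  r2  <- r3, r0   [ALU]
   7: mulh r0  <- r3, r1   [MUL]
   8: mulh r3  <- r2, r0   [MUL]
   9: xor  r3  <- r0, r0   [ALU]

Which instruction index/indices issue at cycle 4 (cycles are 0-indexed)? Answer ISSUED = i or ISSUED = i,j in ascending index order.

ISSUED = 6,7

t=0 i0:mulh ; no-port MUL/MUL
t=1 i1:mulh ; RAW r1
t=2 i2+i3:add beq ; pair
t=3 i4+i5:add bne ; pair
t=4 i6+i7:xor mulh ; pair
t=5 i8:mulh ; WAW r3
t=6 i9:xor ; tail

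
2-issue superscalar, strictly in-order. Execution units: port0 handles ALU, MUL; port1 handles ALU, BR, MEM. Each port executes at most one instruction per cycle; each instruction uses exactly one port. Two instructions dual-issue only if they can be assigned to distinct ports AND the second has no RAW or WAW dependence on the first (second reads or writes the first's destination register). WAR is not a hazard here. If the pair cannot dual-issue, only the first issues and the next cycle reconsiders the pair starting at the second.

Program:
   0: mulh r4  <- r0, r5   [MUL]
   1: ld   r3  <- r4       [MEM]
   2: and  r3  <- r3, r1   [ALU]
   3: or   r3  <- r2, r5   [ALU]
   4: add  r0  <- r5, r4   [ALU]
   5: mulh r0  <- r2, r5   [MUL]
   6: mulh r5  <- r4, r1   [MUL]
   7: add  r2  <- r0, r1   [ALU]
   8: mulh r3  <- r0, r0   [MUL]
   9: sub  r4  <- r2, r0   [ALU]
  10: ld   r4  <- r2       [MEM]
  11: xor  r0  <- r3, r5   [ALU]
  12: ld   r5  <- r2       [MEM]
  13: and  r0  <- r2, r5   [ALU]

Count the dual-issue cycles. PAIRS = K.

PAIRS = 4

0. mulh @i0  | RAW r4
1. ld @i1  | RAW+WAW r3
2. and @i2  | WAW r3
3. or+add @i3,i4  | 2-wide
4. mulh @i5  | no-port MUL/MUL
5. mulh+add @i6,i7  | 2-wide
6. mulh+sub @i8,i9  | 2-wide
7. ld+xor @i10,i11  | 2-wide
8. ld @i12  | RAW r5
9. and @i13  | tail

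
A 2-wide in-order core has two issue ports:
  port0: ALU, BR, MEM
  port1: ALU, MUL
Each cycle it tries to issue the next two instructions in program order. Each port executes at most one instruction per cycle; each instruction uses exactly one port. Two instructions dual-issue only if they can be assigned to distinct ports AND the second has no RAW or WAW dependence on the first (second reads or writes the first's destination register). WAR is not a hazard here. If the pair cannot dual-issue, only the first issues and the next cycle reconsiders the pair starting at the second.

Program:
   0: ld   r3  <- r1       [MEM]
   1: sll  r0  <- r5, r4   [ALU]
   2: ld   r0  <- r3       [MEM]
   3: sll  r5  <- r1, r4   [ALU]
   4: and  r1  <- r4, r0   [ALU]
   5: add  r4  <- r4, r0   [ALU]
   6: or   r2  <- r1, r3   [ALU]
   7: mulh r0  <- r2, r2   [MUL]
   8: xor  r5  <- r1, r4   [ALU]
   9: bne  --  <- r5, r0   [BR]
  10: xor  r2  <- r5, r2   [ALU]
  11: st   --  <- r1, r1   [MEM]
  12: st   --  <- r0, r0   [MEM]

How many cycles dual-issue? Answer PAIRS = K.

t=0 i0&i1:ld.MEM sll.ALU ; pair
t=1 i2&i3:ld.MEM sll.ALU ; pair
t=2 i4&i5:and.ALU add.ALU ; pair
t=3 i6:or.ALU ; RAW r2
t=4 i7&i8:mulh.MUL xor.ALU ; pair
t=5 i9&i10:bne.BR xor.ALU ; pair
t=6 i11:st.MEM ; no-port MEM/MEM
t=7 i12:st.MEM ; tail

PAIRS = 5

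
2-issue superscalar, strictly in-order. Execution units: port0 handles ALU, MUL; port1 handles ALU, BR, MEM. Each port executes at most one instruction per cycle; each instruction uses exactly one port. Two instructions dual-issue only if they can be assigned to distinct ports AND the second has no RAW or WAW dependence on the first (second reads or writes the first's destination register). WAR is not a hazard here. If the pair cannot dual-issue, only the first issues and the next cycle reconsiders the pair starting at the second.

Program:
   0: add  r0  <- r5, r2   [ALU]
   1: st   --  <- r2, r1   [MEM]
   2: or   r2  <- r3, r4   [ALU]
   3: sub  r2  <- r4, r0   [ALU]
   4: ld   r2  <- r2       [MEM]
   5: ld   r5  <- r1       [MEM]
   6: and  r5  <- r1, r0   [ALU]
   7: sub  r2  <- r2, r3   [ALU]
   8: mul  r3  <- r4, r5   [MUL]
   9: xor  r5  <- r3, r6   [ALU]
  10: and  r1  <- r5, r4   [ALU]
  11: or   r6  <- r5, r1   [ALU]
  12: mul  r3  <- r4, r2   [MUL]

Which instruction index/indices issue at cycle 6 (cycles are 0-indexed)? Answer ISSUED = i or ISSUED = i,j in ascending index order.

ISSUED = 8

c0: i0&i1 add;st  dual
c1: i2 or  WAW r2
c2: i3 sub  RAW+WAW r2
c3: i4 ld  no-port MEM/MEM
c4: i5 ld  WAW r5
c5: i6&i7 and;sub  dual
c6: i8 mul  RAW r3
c7: i9 xor  RAW r5
c8: i10 and  RAW r1
c9: i11&i12 or;mul  dual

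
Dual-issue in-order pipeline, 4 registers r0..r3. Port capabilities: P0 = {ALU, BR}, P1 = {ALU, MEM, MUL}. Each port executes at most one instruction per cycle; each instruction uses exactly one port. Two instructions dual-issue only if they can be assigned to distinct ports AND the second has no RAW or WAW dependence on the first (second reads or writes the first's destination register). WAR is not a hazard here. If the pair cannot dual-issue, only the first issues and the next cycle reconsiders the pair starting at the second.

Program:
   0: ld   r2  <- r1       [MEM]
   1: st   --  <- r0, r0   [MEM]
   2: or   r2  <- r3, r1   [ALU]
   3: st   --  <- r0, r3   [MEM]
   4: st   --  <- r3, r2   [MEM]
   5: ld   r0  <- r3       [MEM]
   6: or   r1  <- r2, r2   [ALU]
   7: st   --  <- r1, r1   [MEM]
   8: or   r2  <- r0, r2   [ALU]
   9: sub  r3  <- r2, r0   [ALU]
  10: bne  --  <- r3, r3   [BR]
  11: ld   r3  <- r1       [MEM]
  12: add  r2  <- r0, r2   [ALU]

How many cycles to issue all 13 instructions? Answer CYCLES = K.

CYCLES = 9

c0: i0 ld  no-port MEM/MEM
c1: i1,i2 st;or  pair
c2: i3 st  no-port MEM/MEM
c3: i4 st  no-port MEM/MEM
c4: i5,i6 ld;or  pair
c5: i7,i8 st;or  pair
c6: i9 sub  RAW r3
c7: i10,i11 bne;ld  pair
c8: i12 add  tail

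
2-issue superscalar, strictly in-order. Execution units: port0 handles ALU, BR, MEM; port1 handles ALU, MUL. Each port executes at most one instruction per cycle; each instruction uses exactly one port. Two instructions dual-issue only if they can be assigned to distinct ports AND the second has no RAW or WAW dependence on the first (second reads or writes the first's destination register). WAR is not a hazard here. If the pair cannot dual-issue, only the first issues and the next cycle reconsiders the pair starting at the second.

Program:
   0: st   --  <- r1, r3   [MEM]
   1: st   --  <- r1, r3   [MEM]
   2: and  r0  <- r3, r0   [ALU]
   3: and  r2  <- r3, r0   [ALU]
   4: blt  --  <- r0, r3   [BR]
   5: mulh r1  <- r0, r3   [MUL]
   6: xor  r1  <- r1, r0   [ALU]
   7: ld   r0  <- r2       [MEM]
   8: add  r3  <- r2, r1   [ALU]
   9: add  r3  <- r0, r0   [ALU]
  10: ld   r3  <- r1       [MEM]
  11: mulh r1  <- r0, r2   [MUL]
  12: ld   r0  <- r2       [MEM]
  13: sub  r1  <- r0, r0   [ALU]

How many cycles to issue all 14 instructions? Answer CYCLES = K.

CYCLES = 10

c0: i0 st.MEM  no-port MEM/MEM
c1: i1+i2 st.MEM and.ALU  dual
c2: i3+i4 and.ALU blt.BR  dual
c3: i5 mulh.MUL  RAW+WAW r1
c4: i6+i7 xor.ALU ld.MEM  dual
c5: i8 add.ALU  WAW r3
c6: i9 add.ALU  WAW r3
c7: i10+i11 ld.MEM mulh.MUL  dual
c8: i12 ld.MEM  RAW r0
c9: i13 sub.ALU  tail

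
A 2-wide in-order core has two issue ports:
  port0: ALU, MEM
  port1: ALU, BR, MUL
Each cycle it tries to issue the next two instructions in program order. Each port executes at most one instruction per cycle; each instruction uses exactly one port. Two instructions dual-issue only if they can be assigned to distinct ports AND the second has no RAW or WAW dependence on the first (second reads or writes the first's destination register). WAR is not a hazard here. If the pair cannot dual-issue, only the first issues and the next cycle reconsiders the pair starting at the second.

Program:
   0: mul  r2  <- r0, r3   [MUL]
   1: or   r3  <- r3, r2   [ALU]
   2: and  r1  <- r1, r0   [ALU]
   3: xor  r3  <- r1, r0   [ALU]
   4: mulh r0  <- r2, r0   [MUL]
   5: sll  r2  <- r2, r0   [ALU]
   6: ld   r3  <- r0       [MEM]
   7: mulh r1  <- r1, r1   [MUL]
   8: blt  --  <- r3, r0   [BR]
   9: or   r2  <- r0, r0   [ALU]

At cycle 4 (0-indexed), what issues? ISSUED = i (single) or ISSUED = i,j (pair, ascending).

ISSUED = 7

0. mul @i0  | RAW r2
1. or and @i1/i2  | dual
2. xor mulh @i3/i4  | dual
3. sll ld @i5/i6  | dual
4. mulh @i7  | no-port MUL/BR
5. blt or @i8/i9  | dual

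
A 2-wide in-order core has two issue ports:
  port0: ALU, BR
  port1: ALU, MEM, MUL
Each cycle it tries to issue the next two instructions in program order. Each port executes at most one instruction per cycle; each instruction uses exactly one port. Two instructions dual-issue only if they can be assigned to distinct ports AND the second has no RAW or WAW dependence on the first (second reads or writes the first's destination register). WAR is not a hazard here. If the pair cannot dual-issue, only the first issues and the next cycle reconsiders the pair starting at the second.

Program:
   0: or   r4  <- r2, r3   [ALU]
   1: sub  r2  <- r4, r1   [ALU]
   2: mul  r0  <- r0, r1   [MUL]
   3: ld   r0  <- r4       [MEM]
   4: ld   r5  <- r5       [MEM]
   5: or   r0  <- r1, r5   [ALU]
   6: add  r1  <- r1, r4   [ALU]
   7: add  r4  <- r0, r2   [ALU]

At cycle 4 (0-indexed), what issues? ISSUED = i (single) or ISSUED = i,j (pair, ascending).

ISSUED = 5,6

#0 head=0: or.ALU i0 RAW r4
#1 head=1: sub.ALU;mul.MUL i1&i2 pair
#2 head=3: ld.MEM i3 no-port MEM/MEM
#3 head=4: ld.MEM i4 RAW r5
#4 head=5: or.ALU;add.ALU i5&i6 pair
#5 head=7: add.ALU i7 tail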